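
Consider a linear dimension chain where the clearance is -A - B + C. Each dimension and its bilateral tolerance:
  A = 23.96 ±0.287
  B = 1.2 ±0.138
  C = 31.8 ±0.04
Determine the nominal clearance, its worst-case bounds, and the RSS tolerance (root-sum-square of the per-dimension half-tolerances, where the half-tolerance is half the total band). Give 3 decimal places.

nominal=6.640 wc=[6.175,7.105] rss=0.321

Stack each dimension's contribution:
  -A: nom -23.960 → Σnom=-23.960; wc +0.287/-0.287 → slack +0.287/-0.287; half-tol=0.287, Σhalf²=0.082369
  -B: nom -1.200 → Σnom=-25.160; wc +0.138/-0.138 → slack +0.425/-0.425; half-tol=0.138, Σhalf²=0.101413
  +C: nom +31.800 → Σnom=6.640; wc +0.040/-0.040 → slack +0.465/-0.465; half-tol=0.040, Σhalf²=0.103013
Nominal = 6.640. Worst-case = [6.640 - 0.465, 6.640 + 0.465] = [6.175, 7.105]. RSS = √0.103013 = 0.321.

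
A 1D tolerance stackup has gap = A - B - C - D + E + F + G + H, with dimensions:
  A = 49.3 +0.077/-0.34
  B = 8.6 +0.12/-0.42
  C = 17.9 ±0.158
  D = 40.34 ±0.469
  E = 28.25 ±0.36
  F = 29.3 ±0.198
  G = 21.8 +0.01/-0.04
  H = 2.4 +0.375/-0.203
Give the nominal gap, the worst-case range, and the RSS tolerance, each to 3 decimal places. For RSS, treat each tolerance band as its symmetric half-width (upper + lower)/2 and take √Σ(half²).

Stack each dimension's contribution:
  +A: nom +49.300 → Σnom=49.300; wc +0.077/-0.340 → slack +0.077/-0.340; half-tol=0.209, Σhalf²=0.043472
  -B: nom -8.600 → Σnom=40.700; wc +0.420/-0.120 → slack +0.497/-0.460; half-tol=0.270, Σhalf²=0.116372
  -C: nom -17.900 → Σnom=22.800; wc +0.158/-0.158 → slack +0.655/-0.618; half-tol=0.158, Σhalf²=0.141336
  -D: nom -40.340 → Σnom=-17.540; wc +0.469/-0.469 → slack +1.124/-1.087; half-tol=0.469, Σhalf²=0.361297
  +E: nom +28.250 → Σnom=10.710; wc +0.360/-0.360 → slack +1.484/-1.447; half-tol=0.360, Σhalf²=0.490897
  +F: nom +29.300 → Σnom=40.010; wc +0.198/-0.198 → slack +1.682/-1.645; half-tol=0.198, Σhalf²=0.530101
  +G: nom +21.800 → Σnom=61.810; wc +0.010/-0.040 → slack +1.692/-1.685; half-tol=0.025, Σhalf²=0.530726
  +H: nom +2.400 → Σnom=64.210; wc +0.375/-0.203 → slack +2.067/-1.888; half-tol=0.289, Σhalf²=0.614247
Nominal = 64.210. Worst-case = [64.210 - 1.888, 64.210 + 2.067] = [62.322, 66.277]. RSS = √0.614247 = 0.784.

nominal=64.210 wc=[62.322,66.277] rss=0.784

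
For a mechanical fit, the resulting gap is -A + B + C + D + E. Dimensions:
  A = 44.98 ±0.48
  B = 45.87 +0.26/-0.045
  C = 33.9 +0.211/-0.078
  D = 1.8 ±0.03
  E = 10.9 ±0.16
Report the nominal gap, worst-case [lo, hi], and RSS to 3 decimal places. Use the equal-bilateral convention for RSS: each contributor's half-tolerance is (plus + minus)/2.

nominal=47.490 wc=[46.697,48.631] rss=0.549

Stack each dimension's contribution:
  -A: nom -44.980 → Σnom=-44.980; wc +0.480/-0.480 → slack +0.480/-0.480; half-tol=0.480, Σhalf²=0.230400
  +B: nom +45.870 → Σnom=0.890; wc +0.260/-0.045 → slack +0.740/-0.525; half-tol=0.152, Σhalf²=0.253656
  +C: nom +33.900 → Σnom=34.790; wc +0.211/-0.078 → slack +0.951/-0.603; half-tol=0.144, Σhalf²=0.274536
  +D: nom +1.800 → Σnom=36.590; wc +0.030/-0.030 → slack +0.981/-0.633; half-tol=0.030, Σhalf²=0.275436
  +E: nom +10.900 → Σnom=47.490; wc +0.160/-0.160 → slack +1.141/-0.793; half-tol=0.160, Σhalf²=0.301036
Nominal = 47.490. Worst-case = [47.490 - 0.793, 47.490 + 1.141] = [46.697, 48.631]. RSS = √0.301036 = 0.549.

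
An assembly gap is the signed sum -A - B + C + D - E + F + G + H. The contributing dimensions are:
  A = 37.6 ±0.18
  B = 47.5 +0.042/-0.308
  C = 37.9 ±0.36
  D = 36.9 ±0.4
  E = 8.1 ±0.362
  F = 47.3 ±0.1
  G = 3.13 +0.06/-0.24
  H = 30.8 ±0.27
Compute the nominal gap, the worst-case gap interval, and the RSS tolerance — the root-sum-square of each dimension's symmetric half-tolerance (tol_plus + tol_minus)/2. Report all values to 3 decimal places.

nominal=62.830 wc=[60.876,64.870] rss=0.768

Stack each dimension's contribution:
  -A: nom -37.600 → Σnom=-37.600; wc +0.180/-0.180 → slack +0.180/-0.180; half-tol=0.180, Σhalf²=0.032400
  -B: nom -47.500 → Σnom=-85.100; wc +0.308/-0.042 → slack +0.488/-0.222; half-tol=0.175, Σhalf²=0.063025
  +C: nom +37.900 → Σnom=-47.200; wc +0.360/-0.360 → slack +0.848/-0.582; half-tol=0.360, Σhalf²=0.192625
  +D: nom +36.900 → Σnom=-10.300; wc +0.400/-0.400 → slack +1.248/-0.982; half-tol=0.400, Σhalf²=0.352625
  -E: nom -8.100 → Σnom=-18.400; wc +0.362/-0.362 → slack +1.610/-1.344; half-tol=0.362, Σhalf²=0.483669
  +F: nom +47.300 → Σnom=28.900; wc +0.100/-0.100 → slack +1.710/-1.444; half-tol=0.100, Σhalf²=0.493669
  +G: nom +3.130 → Σnom=32.030; wc +0.060/-0.240 → slack +1.770/-1.684; half-tol=0.150, Σhalf²=0.516169
  +H: nom +30.800 → Σnom=62.830; wc +0.270/-0.270 → slack +2.040/-1.954; half-tol=0.270, Σhalf²=0.589069
Nominal = 62.830. Worst-case = [62.830 - 1.954, 62.830 + 2.040] = [60.876, 64.870]. RSS = √0.589069 = 0.768.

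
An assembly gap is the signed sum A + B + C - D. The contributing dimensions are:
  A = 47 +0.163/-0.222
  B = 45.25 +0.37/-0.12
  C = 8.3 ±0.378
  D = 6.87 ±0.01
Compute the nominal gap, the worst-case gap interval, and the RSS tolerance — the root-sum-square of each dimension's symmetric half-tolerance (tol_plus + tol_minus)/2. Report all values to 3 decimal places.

nominal=93.680 wc=[92.950,94.601] rss=0.490

Stack each dimension's contribution:
  +A: nom +47.000 → Σnom=47.000; wc +0.163/-0.222 → slack +0.163/-0.222; half-tol=0.193, Σhalf²=0.037056
  +B: nom +45.250 → Σnom=92.250; wc +0.370/-0.120 → slack +0.533/-0.342; half-tol=0.245, Σhalf²=0.097081
  +C: nom +8.300 → Σnom=100.550; wc +0.378/-0.378 → slack +0.911/-0.720; half-tol=0.378, Σhalf²=0.239965
  -D: nom -6.870 → Σnom=93.680; wc +0.010/-0.010 → slack +0.921/-0.730; half-tol=0.010, Σhalf²=0.240065
Nominal = 93.680. Worst-case = [93.680 - 0.730, 93.680 + 0.921] = [92.950, 94.601]. RSS = √0.240065 = 0.490.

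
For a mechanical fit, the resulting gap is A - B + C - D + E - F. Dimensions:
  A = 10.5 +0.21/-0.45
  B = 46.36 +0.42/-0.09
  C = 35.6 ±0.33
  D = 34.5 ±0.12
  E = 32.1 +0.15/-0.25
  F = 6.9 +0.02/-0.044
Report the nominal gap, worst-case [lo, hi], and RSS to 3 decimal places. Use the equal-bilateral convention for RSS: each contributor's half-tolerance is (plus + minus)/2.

nominal=-9.560 wc=[-11.150,-8.616] rss=0.582

Stack each dimension's contribution:
  +A: nom +10.500 → Σnom=10.500; wc +0.210/-0.450 → slack +0.210/-0.450; half-tol=0.330, Σhalf²=0.108900
  -B: nom -46.360 → Σnom=-35.860; wc +0.090/-0.420 → slack +0.300/-0.870; half-tol=0.255, Σhalf²=0.173925
  +C: nom +35.600 → Σnom=-0.260; wc +0.330/-0.330 → slack +0.630/-1.200; half-tol=0.330, Σhalf²=0.282825
  -D: nom -34.500 → Σnom=-34.760; wc +0.120/-0.120 → slack +0.750/-1.320; half-tol=0.120, Σhalf²=0.297225
  +E: nom +32.100 → Σnom=-2.660; wc +0.150/-0.250 → slack +0.900/-1.570; half-tol=0.200, Σhalf²=0.337225
  -F: nom -6.900 → Σnom=-9.560; wc +0.044/-0.020 → slack +0.944/-1.590; half-tol=0.032, Σhalf²=0.338249
Nominal = -9.560. Worst-case = [-9.560 - 1.590, -9.560 + 0.944] = [-11.150, -8.616]. RSS = √0.338249 = 0.582.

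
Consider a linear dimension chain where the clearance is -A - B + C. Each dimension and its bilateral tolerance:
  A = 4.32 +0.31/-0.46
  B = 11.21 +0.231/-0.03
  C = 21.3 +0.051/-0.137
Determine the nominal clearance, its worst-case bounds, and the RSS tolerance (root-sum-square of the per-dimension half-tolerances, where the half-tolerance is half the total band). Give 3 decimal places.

nominal=5.770 wc=[5.092,6.311] rss=0.417

Stack each dimension's contribution:
  -A: nom -4.320 → Σnom=-4.320; wc +0.460/-0.310 → slack +0.460/-0.310; half-tol=0.385, Σhalf²=0.148225
  -B: nom -11.210 → Σnom=-15.530; wc +0.030/-0.231 → slack +0.490/-0.541; half-tol=0.131, Σhalf²=0.165255
  +C: nom +21.300 → Σnom=5.770; wc +0.051/-0.137 → slack +0.541/-0.678; half-tol=0.094, Σhalf²=0.174091
Nominal = 5.770. Worst-case = [5.770 - 0.678, 5.770 + 0.541] = [5.092, 6.311]. RSS = √0.174091 = 0.417.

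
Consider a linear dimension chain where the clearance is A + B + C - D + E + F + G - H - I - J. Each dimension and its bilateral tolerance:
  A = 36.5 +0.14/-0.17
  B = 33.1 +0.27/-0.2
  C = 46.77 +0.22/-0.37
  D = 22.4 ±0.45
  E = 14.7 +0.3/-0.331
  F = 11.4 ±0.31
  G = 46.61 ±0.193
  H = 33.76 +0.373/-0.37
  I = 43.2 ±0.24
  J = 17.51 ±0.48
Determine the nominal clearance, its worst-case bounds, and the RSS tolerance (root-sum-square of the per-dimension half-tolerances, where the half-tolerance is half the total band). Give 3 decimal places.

nominal=72.210 wc=[69.093,75.183] rss=1.014

Stack each dimension's contribution:
  +A: nom +36.500 → Σnom=36.500; wc +0.140/-0.170 → slack +0.140/-0.170; half-tol=0.155, Σhalf²=0.024025
  +B: nom +33.100 → Σnom=69.600; wc +0.270/-0.200 → slack +0.410/-0.370; half-tol=0.235, Σhalf²=0.079250
  +C: nom +46.770 → Σnom=116.370; wc +0.220/-0.370 → slack +0.630/-0.740; half-tol=0.295, Σhalf²=0.166275
  -D: nom -22.400 → Σnom=93.970; wc +0.450/-0.450 → slack +1.080/-1.190; half-tol=0.450, Σhalf²=0.368775
  +E: nom +14.700 → Σnom=108.670; wc +0.300/-0.331 → slack +1.380/-1.521; half-tol=0.316, Σhalf²=0.468315
  +F: nom +11.400 → Σnom=120.070; wc +0.310/-0.310 → slack +1.690/-1.831; half-tol=0.310, Σhalf²=0.564415
  +G: nom +46.610 → Σnom=166.680; wc +0.193/-0.193 → slack +1.883/-2.024; half-tol=0.193, Σhalf²=0.601664
  -H: nom -33.760 → Σnom=132.920; wc +0.370/-0.373 → slack +2.253/-2.397; half-tol=0.371, Σhalf²=0.739677
  -I: nom -43.200 → Σnom=89.720; wc +0.240/-0.240 → slack +2.493/-2.637; half-tol=0.240, Σhalf²=0.797277
  -J: nom -17.510 → Σnom=72.210; wc +0.480/-0.480 → slack +2.973/-3.117; half-tol=0.480, Σhalf²=1.027677
Nominal = 72.210. Worst-case = [72.210 - 3.117, 72.210 + 2.973] = [69.093, 75.183]. RSS = √1.027677 = 1.014.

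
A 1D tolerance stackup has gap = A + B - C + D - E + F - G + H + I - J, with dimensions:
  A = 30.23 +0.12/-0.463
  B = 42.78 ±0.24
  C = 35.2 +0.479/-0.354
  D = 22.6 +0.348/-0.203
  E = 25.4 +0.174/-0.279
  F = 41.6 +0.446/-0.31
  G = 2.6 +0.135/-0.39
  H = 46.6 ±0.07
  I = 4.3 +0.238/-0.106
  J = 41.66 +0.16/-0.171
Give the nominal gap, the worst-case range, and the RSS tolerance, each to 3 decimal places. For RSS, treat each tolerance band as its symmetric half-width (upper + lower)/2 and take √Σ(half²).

nominal=83.250 wc=[80.910,85.906] rss=0.847

Stack each dimension's contribution:
  +A: nom +30.230 → Σnom=30.230; wc +0.120/-0.463 → slack +0.120/-0.463; half-tol=0.291, Σhalf²=0.084972
  +B: nom +42.780 → Σnom=73.010; wc +0.240/-0.240 → slack +0.360/-0.703; half-tol=0.240, Σhalf²=0.142572
  -C: nom -35.200 → Σnom=37.810; wc +0.354/-0.479 → slack +0.714/-1.182; half-tol=0.416, Σhalf²=0.316044
  +D: nom +22.600 → Σnom=60.410; wc +0.348/-0.203 → slack +1.062/-1.385; half-tol=0.275, Σhalf²=0.391945
  -E: nom -25.400 → Σnom=35.010; wc +0.279/-0.174 → slack +1.341/-1.559; half-tol=0.227, Σhalf²=0.443247
  +F: nom +41.600 → Σnom=76.610; wc +0.446/-0.310 → slack +1.787/-1.869; half-tol=0.378, Σhalf²=0.586131
  -G: nom -2.600 → Σnom=74.010; wc +0.390/-0.135 → slack +2.177/-2.004; half-tol=0.263, Σhalf²=0.655037
  +H: nom +46.600 → Σnom=120.610; wc +0.070/-0.070 → slack +2.247/-2.074; half-tol=0.070, Σhalf²=0.659937
  +I: nom +4.300 → Σnom=124.910; wc +0.238/-0.106 → slack +2.485/-2.180; half-tol=0.172, Σhalf²=0.689521
  -J: nom -41.660 → Σnom=83.250; wc +0.171/-0.160 → slack +2.656/-2.340; half-tol=0.166, Σhalf²=0.716911
Nominal = 83.250. Worst-case = [83.250 - 2.340, 83.250 + 2.656] = [80.910, 85.906]. RSS = √0.716911 = 0.847.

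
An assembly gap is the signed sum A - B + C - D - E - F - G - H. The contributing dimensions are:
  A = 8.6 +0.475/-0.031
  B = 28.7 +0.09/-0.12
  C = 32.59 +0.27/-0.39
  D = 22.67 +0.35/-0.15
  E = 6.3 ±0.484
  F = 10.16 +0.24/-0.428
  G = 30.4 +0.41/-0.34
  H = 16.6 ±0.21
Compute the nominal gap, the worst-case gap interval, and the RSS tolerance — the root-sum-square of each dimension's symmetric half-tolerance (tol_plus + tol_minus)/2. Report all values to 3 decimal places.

nominal=-73.640 wc=[-75.845,-71.163] rss=0.881

Stack each dimension's contribution:
  +A: nom +8.600 → Σnom=8.600; wc +0.475/-0.031 → slack +0.475/-0.031; half-tol=0.253, Σhalf²=0.064009
  -B: nom -28.700 → Σnom=-20.100; wc +0.120/-0.090 → slack +0.595/-0.121; half-tol=0.105, Σhalf²=0.075034
  +C: nom +32.590 → Σnom=12.490; wc +0.270/-0.390 → slack +0.865/-0.511; half-tol=0.330, Σhalf²=0.183934
  -D: nom -22.670 → Σnom=-10.180; wc +0.150/-0.350 → slack +1.015/-0.861; half-tol=0.250, Σhalf²=0.246434
  -E: nom -6.300 → Σnom=-16.480; wc +0.484/-0.484 → slack +1.499/-1.345; half-tol=0.484, Σhalf²=0.480690
  -F: nom -10.160 → Σnom=-26.640; wc +0.428/-0.240 → slack +1.927/-1.585; half-tol=0.334, Σhalf²=0.592246
  -G: nom -30.400 → Σnom=-57.040; wc +0.340/-0.410 → slack +2.267/-1.995; half-tol=0.375, Σhalf²=0.732871
  -H: nom -16.600 → Σnom=-73.640; wc +0.210/-0.210 → slack +2.477/-2.205; half-tol=0.210, Σhalf²=0.776971
Nominal = -73.640. Worst-case = [-73.640 - 2.205, -73.640 + 2.477] = [-75.845, -71.163]. RSS = √0.776971 = 0.881.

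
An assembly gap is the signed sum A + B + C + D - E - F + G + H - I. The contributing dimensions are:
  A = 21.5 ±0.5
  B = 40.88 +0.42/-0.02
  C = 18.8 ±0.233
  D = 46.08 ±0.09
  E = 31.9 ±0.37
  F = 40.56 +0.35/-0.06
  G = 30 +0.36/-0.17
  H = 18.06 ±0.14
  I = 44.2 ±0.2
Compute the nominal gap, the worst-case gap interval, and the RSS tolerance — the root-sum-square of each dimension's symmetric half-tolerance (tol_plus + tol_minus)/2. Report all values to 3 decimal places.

Stack each dimension's contribution:
  +A: nom +21.500 → Σnom=21.500; wc +0.500/-0.500 → slack +0.500/-0.500; half-tol=0.500, Σhalf²=0.250000
  +B: nom +40.880 → Σnom=62.380; wc +0.420/-0.020 → slack +0.920/-0.520; half-tol=0.220, Σhalf²=0.298400
  +C: nom +18.800 → Σnom=81.180; wc +0.233/-0.233 → slack +1.153/-0.753; half-tol=0.233, Σhalf²=0.352689
  +D: nom +46.080 → Σnom=127.260; wc +0.090/-0.090 → slack +1.243/-0.843; half-tol=0.090, Σhalf²=0.360789
  -E: nom -31.900 → Σnom=95.360; wc +0.370/-0.370 → slack +1.613/-1.213; half-tol=0.370, Σhalf²=0.497689
  -F: nom -40.560 → Σnom=54.800; wc +0.060/-0.350 → slack +1.673/-1.563; half-tol=0.205, Σhalf²=0.539714
  +G: nom +30.000 → Σnom=84.800; wc +0.360/-0.170 → slack +2.033/-1.733; half-tol=0.265, Σhalf²=0.609939
  +H: nom +18.060 → Σnom=102.860; wc +0.140/-0.140 → slack +2.173/-1.873; half-tol=0.140, Σhalf²=0.629539
  -I: nom -44.200 → Σnom=58.660; wc +0.200/-0.200 → slack +2.373/-2.073; half-tol=0.200, Σhalf²=0.669539
Nominal = 58.660. Worst-case = [58.660 - 2.073, 58.660 + 2.373] = [56.587, 61.033]. RSS = √0.669539 = 0.818.

nominal=58.660 wc=[56.587,61.033] rss=0.818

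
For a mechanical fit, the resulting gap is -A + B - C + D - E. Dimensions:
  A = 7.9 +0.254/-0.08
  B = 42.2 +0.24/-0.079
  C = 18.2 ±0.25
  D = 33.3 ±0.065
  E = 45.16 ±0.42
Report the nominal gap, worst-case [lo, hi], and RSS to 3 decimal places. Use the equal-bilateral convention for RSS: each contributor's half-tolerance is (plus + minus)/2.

nominal=4.240 wc=[3.172,5.295] rss=0.544

Stack each dimension's contribution:
  -A: nom -7.900 → Σnom=-7.900; wc +0.080/-0.254 → slack +0.080/-0.254; half-tol=0.167, Σhalf²=0.027889
  +B: nom +42.200 → Σnom=34.300; wc +0.240/-0.079 → slack +0.320/-0.333; half-tol=0.160, Σhalf²=0.053329
  -C: nom -18.200 → Σnom=16.100; wc +0.250/-0.250 → slack +0.570/-0.583; half-tol=0.250, Σhalf²=0.115829
  +D: nom +33.300 → Σnom=49.400; wc +0.065/-0.065 → slack +0.635/-0.648; half-tol=0.065, Σhalf²=0.120054
  -E: nom -45.160 → Σnom=4.240; wc +0.420/-0.420 → slack +1.055/-1.068; half-tol=0.420, Σhalf²=0.296454
Nominal = 4.240. Worst-case = [4.240 - 1.068, 4.240 + 1.055] = [3.172, 5.295]. RSS = √0.296454 = 0.544.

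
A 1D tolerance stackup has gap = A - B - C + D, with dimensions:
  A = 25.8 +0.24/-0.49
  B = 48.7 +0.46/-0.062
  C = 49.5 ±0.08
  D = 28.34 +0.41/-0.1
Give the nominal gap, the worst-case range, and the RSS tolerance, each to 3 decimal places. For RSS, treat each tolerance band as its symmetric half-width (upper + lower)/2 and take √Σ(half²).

nominal=-44.060 wc=[-45.190,-43.268] rss=0.522

Stack each dimension's contribution:
  +A: nom +25.800 → Σnom=25.800; wc +0.240/-0.490 → slack +0.240/-0.490; half-tol=0.365, Σhalf²=0.133225
  -B: nom -48.700 → Σnom=-22.900; wc +0.062/-0.460 → slack +0.302/-0.950; half-tol=0.261, Σhalf²=0.201346
  -C: nom -49.500 → Σnom=-72.400; wc +0.080/-0.080 → slack +0.382/-1.030; half-tol=0.080, Σhalf²=0.207746
  +D: nom +28.340 → Σnom=-44.060; wc +0.410/-0.100 → slack +0.792/-1.130; half-tol=0.255, Σhalf²=0.272771
Nominal = -44.060. Worst-case = [-44.060 - 1.130, -44.060 + 0.792] = [-45.190, -43.268]. RSS = √0.272771 = 0.522.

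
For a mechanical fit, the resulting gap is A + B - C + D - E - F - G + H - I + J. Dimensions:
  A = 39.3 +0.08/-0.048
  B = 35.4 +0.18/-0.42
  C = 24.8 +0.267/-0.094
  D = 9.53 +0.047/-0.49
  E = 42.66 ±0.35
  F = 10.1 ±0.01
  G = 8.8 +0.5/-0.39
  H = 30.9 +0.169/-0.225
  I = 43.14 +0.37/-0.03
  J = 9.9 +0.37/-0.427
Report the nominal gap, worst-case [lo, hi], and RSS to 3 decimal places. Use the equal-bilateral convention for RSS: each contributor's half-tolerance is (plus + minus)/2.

Stack each dimension's contribution:
  +A: nom +39.300 → Σnom=39.300; wc +0.080/-0.048 → slack +0.080/-0.048; half-tol=0.064, Σhalf²=0.004096
  +B: nom +35.400 → Σnom=74.700; wc +0.180/-0.420 → slack +0.260/-0.468; half-tol=0.300, Σhalf²=0.094096
  -C: nom -24.800 → Σnom=49.900; wc +0.094/-0.267 → slack +0.354/-0.735; half-tol=0.180, Σhalf²=0.126676
  +D: nom +9.530 → Σnom=59.430; wc +0.047/-0.490 → slack +0.401/-1.225; half-tol=0.269, Σhalf²=0.198769
  -E: nom -42.660 → Σnom=16.770; wc +0.350/-0.350 → slack +0.751/-1.575; half-tol=0.350, Σhalf²=0.321269
  -F: nom -10.100 → Σnom=6.670; wc +0.010/-0.010 → slack +0.761/-1.585; half-tol=0.010, Σhalf²=0.321369
  -G: nom -8.800 → Σnom=-2.130; wc +0.390/-0.500 → slack +1.151/-2.085; half-tol=0.445, Σhalf²=0.519394
  +H: nom +30.900 → Σnom=28.770; wc +0.169/-0.225 → slack +1.320/-2.310; half-tol=0.197, Σhalf²=0.558203
  -I: nom -43.140 → Σnom=-14.370; wc +0.030/-0.370 → slack +1.350/-2.680; half-tol=0.200, Σhalf²=0.598203
  +J: nom +9.900 → Σnom=-4.470; wc +0.370/-0.427 → slack +1.720/-3.107; half-tol=0.398, Σhalf²=0.757005
Nominal = -4.470. Worst-case = [-4.470 - 3.107, -4.470 + 1.720] = [-7.577, -2.750]. RSS = √0.757005 = 0.870.

nominal=-4.470 wc=[-7.577,-2.750] rss=0.870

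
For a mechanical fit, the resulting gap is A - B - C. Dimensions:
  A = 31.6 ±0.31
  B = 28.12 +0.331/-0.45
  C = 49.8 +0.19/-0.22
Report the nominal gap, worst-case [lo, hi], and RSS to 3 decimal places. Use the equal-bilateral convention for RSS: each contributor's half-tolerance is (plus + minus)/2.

nominal=-46.320 wc=[-47.151,-45.340] rss=0.539

Stack each dimension's contribution:
  +A: nom +31.600 → Σnom=31.600; wc +0.310/-0.310 → slack +0.310/-0.310; half-tol=0.310, Σhalf²=0.096100
  -B: nom -28.120 → Σnom=3.480; wc +0.450/-0.331 → slack +0.760/-0.641; half-tol=0.391, Σhalf²=0.248590
  -C: nom -49.800 → Σnom=-46.320; wc +0.220/-0.190 → slack +0.980/-0.831; half-tol=0.205, Σhalf²=0.290615
Nominal = -46.320. Worst-case = [-46.320 - 0.831, -46.320 + 0.980] = [-47.151, -45.340]. RSS = √0.290615 = 0.539.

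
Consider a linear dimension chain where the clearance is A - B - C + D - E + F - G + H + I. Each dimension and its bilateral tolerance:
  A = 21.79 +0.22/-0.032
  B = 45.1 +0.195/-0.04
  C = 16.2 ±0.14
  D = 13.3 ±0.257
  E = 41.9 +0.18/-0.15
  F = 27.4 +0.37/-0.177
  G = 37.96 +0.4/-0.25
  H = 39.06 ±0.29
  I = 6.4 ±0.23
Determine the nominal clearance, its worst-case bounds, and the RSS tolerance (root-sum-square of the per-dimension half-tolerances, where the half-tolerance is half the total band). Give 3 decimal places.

nominal=-33.210 wc=[-35.111,-31.263] rss=0.678

Stack each dimension's contribution:
  +A: nom +21.790 → Σnom=21.790; wc +0.220/-0.032 → slack +0.220/-0.032; half-tol=0.126, Σhalf²=0.015876
  -B: nom -45.100 → Σnom=-23.310; wc +0.040/-0.195 → slack +0.260/-0.227; half-tol=0.118, Σhalf²=0.029682
  -C: nom -16.200 → Σnom=-39.510; wc +0.140/-0.140 → slack +0.400/-0.367; half-tol=0.140, Σhalf²=0.049282
  +D: nom +13.300 → Σnom=-26.210; wc +0.257/-0.257 → slack +0.657/-0.624; half-tol=0.257, Σhalf²=0.115331
  -E: nom -41.900 → Σnom=-68.110; wc +0.150/-0.180 → slack +0.807/-0.804; half-tol=0.165, Σhalf²=0.142556
  +F: nom +27.400 → Σnom=-40.710; wc +0.370/-0.177 → slack +1.177/-0.981; half-tol=0.273, Σhalf²=0.217358
  -G: nom -37.960 → Σnom=-78.670; wc +0.250/-0.400 → slack +1.427/-1.381; half-tol=0.325, Σhalf²=0.322983
  +H: nom +39.060 → Σnom=-39.610; wc +0.290/-0.290 → slack +1.717/-1.671; half-tol=0.290, Σhalf²=0.407083
  +I: nom +6.400 → Σnom=-33.210; wc +0.230/-0.230 → slack +1.947/-1.901; half-tol=0.230, Σhalf²=0.459983
Nominal = -33.210. Worst-case = [-33.210 - 1.901, -33.210 + 1.947] = [-35.111, -31.263]. RSS = √0.459983 = 0.678.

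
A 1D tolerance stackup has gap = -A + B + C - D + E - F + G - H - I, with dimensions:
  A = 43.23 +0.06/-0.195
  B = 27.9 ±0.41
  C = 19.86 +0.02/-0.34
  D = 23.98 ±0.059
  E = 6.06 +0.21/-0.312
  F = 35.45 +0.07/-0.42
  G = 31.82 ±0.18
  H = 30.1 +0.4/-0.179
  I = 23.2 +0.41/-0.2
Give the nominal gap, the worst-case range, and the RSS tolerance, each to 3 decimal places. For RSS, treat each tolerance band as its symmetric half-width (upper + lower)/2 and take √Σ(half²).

nominal=-70.320 wc=[-72.561,-68.447] rss=0.747

Stack each dimension's contribution:
  -A: nom -43.230 → Σnom=-43.230; wc +0.195/-0.060 → slack +0.195/-0.060; half-tol=0.128, Σhalf²=0.016256
  +B: nom +27.900 → Σnom=-15.330; wc +0.410/-0.410 → slack +0.605/-0.470; half-tol=0.410, Σhalf²=0.184356
  +C: nom +19.860 → Σnom=4.530; wc +0.020/-0.340 → slack +0.625/-0.810; half-tol=0.180, Σhalf²=0.216756
  -D: nom -23.980 → Σnom=-19.450; wc +0.059/-0.059 → slack +0.684/-0.869; half-tol=0.059, Σhalf²=0.220237
  +E: nom +6.060 → Σnom=-13.390; wc +0.210/-0.312 → slack +0.894/-1.181; half-tol=0.261, Σhalf²=0.288358
  -F: nom -35.450 → Σnom=-48.840; wc +0.420/-0.070 → slack +1.314/-1.251; half-tol=0.245, Σhalf²=0.348383
  +G: nom +31.820 → Σnom=-17.020; wc +0.180/-0.180 → slack +1.494/-1.431; half-tol=0.180, Σhalf²=0.380783
  -H: nom -30.100 → Σnom=-47.120; wc +0.179/-0.400 → slack +1.673/-1.831; half-tol=0.289, Σhalf²=0.464593
  -I: nom -23.200 → Σnom=-70.320; wc +0.200/-0.410 → slack +1.873/-2.241; half-tol=0.305, Σhalf²=0.557618
Nominal = -70.320. Worst-case = [-70.320 - 2.241, -70.320 + 1.873] = [-72.561, -68.447]. RSS = √0.557618 = 0.747.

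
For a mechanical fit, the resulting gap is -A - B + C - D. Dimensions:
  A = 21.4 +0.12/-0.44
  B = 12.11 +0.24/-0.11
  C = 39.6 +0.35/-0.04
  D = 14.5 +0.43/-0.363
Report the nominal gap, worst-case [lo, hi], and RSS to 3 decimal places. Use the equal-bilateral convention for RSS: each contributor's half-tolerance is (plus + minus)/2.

nominal=-8.410 wc=[-9.240,-7.147] rss=0.552

Stack each dimension's contribution:
  -A: nom -21.400 → Σnom=-21.400; wc +0.440/-0.120 → slack +0.440/-0.120; half-tol=0.280, Σhalf²=0.078400
  -B: nom -12.110 → Σnom=-33.510; wc +0.110/-0.240 → slack +0.550/-0.360; half-tol=0.175, Σhalf²=0.109025
  +C: nom +39.600 → Σnom=6.090; wc +0.350/-0.040 → slack +0.900/-0.400; half-tol=0.195, Σhalf²=0.147050
  -D: nom -14.500 → Σnom=-8.410; wc +0.363/-0.430 → slack +1.263/-0.830; half-tol=0.396, Σhalf²=0.304262
Nominal = -8.410. Worst-case = [-8.410 - 0.830, -8.410 + 1.263] = [-9.240, -7.147]. RSS = √0.304262 = 0.552.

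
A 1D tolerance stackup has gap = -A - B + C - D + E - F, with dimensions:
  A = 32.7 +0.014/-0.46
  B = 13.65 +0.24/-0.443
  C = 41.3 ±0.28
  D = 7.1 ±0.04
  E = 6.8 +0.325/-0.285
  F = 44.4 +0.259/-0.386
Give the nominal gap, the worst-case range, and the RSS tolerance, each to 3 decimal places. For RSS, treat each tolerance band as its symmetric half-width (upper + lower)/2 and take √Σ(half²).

Stack each dimension's contribution:
  -A: nom -32.700 → Σnom=-32.700; wc +0.460/-0.014 → slack +0.460/-0.014; half-tol=0.237, Σhalf²=0.056169
  -B: nom -13.650 → Σnom=-46.350; wc +0.443/-0.240 → slack +0.903/-0.254; half-tol=0.342, Σhalf²=0.172791
  +C: nom +41.300 → Σnom=-5.050; wc +0.280/-0.280 → slack +1.183/-0.534; half-tol=0.280, Σhalf²=0.251191
  -D: nom -7.100 → Σnom=-12.150; wc +0.040/-0.040 → slack +1.223/-0.574; half-tol=0.040, Σhalf²=0.252791
  +E: nom +6.800 → Σnom=-5.350; wc +0.325/-0.285 → slack +1.548/-0.859; half-tol=0.305, Σhalf²=0.345816
  -F: nom -44.400 → Σnom=-49.750; wc +0.386/-0.259 → slack +1.934/-1.118; half-tol=0.323, Σhalf²=0.449823
Nominal = -49.750. Worst-case = [-49.750 - 1.118, -49.750 + 1.934] = [-50.868, -47.816]. RSS = √0.449823 = 0.671.

nominal=-49.750 wc=[-50.868,-47.816] rss=0.671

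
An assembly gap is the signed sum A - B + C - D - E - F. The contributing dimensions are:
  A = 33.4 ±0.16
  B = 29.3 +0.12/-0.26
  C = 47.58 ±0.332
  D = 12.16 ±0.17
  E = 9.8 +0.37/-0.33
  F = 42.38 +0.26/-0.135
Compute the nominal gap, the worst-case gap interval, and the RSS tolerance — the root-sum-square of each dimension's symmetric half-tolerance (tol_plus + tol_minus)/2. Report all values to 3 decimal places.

Stack each dimension's contribution:
  +A: nom +33.400 → Σnom=33.400; wc +0.160/-0.160 → slack +0.160/-0.160; half-tol=0.160, Σhalf²=0.025600
  -B: nom -29.300 → Σnom=4.100; wc +0.260/-0.120 → slack +0.420/-0.280; half-tol=0.190, Σhalf²=0.061700
  +C: nom +47.580 → Σnom=51.680; wc +0.332/-0.332 → slack +0.752/-0.612; half-tol=0.332, Σhalf²=0.171924
  -D: nom -12.160 → Σnom=39.520; wc +0.170/-0.170 → slack +0.922/-0.782; half-tol=0.170, Σhalf²=0.200824
  -E: nom -9.800 → Σnom=29.720; wc +0.330/-0.370 → slack +1.252/-1.152; half-tol=0.350, Σhalf²=0.323324
  -F: nom -42.380 → Σnom=-12.660; wc +0.135/-0.260 → slack +1.387/-1.412; half-tol=0.198, Σhalf²=0.362330
Nominal = -12.660. Worst-case = [-12.660 - 1.412, -12.660 + 1.387] = [-14.072, -11.273]. RSS = √0.362330 = 0.602.

nominal=-12.660 wc=[-14.072,-11.273] rss=0.602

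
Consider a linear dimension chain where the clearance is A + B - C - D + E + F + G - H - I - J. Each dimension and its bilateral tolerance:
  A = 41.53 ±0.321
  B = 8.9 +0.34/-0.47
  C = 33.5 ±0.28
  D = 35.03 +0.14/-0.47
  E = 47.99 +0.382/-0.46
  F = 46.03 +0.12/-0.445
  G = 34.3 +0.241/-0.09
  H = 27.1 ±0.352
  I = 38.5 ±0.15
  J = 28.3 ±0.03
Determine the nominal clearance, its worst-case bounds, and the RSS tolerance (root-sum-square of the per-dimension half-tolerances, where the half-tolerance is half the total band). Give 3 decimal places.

Stack each dimension's contribution:
  +A: nom +41.530 → Σnom=41.530; wc +0.321/-0.321 → slack +0.321/-0.321; half-tol=0.321, Σhalf²=0.103041
  +B: nom +8.900 → Σnom=50.430; wc +0.340/-0.470 → slack +0.661/-0.791; half-tol=0.405, Σhalf²=0.267066
  -C: nom -33.500 → Σnom=16.930; wc +0.280/-0.280 → slack +0.941/-1.071; half-tol=0.280, Σhalf²=0.345466
  -D: nom -35.030 → Σnom=-18.100; wc +0.470/-0.140 → slack +1.411/-1.211; half-tol=0.305, Σhalf²=0.438491
  +E: nom +47.990 → Σnom=29.890; wc +0.382/-0.460 → slack +1.793/-1.671; half-tol=0.421, Σhalf²=0.615732
  +F: nom +46.030 → Σnom=75.920; wc +0.120/-0.445 → slack +1.913/-2.116; half-tol=0.282, Σhalf²=0.695538
  +G: nom +34.300 → Σnom=110.220; wc +0.241/-0.090 → slack +2.154/-2.206; half-tol=0.165, Σhalf²=0.722929
  -H: nom -27.100 → Σnom=83.120; wc +0.352/-0.352 → slack +2.506/-2.558; half-tol=0.352, Σhalf²=0.846833
  -I: nom -38.500 → Σnom=44.620; wc +0.150/-0.150 → slack +2.656/-2.708; half-tol=0.150, Σhalf²=0.869333
  -J: nom -28.300 → Σnom=16.320; wc +0.030/-0.030 → slack +2.686/-2.738; half-tol=0.030, Σhalf²=0.870233
Nominal = 16.320. Worst-case = [16.320 - 2.738, 16.320 + 2.686] = [13.582, 19.006]. RSS = √0.870233 = 0.933.

nominal=16.320 wc=[13.582,19.006] rss=0.933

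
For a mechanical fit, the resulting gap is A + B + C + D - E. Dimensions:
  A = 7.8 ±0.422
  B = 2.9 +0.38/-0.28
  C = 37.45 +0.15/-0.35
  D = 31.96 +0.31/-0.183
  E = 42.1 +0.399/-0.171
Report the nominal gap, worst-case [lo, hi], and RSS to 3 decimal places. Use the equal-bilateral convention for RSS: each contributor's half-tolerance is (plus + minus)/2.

Stack each dimension's contribution:
  +A: nom +7.800 → Σnom=7.800; wc +0.422/-0.422 → slack +0.422/-0.422; half-tol=0.422, Σhalf²=0.178084
  +B: nom +2.900 → Σnom=10.700; wc +0.380/-0.280 → slack +0.802/-0.702; half-tol=0.330, Σhalf²=0.286984
  +C: nom +37.450 → Σnom=48.150; wc +0.150/-0.350 → slack +0.952/-1.052; half-tol=0.250, Σhalf²=0.349484
  +D: nom +31.960 → Σnom=80.110; wc +0.310/-0.183 → slack +1.262/-1.235; half-tol=0.246, Σhalf²=0.410246
  -E: nom -42.100 → Σnom=38.010; wc +0.171/-0.399 → slack +1.433/-1.634; half-tol=0.285, Σhalf²=0.491471
Nominal = 38.010. Worst-case = [38.010 - 1.634, 38.010 + 1.433] = [36.376, 39.443]. RSS = √0.491471 = 0.701.

nominal=38.010 wc=[36.376,39.443] rss=0.701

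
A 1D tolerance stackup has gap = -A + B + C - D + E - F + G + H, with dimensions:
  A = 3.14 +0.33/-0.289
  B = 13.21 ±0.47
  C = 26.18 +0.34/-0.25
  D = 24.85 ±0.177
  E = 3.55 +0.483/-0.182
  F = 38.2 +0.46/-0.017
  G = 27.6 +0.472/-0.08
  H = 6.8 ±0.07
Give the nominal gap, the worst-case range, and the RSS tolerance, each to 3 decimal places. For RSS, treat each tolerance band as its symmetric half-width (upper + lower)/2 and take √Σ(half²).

Stack each dimension's contribution:
  -A: nom -3.140 → Σnom=-3.140; wc +0.289/-0.330 → slack +0.289/-0.330; half-tol=0.309, Σhalf²=0.095790
  +B: nom +13.210 → Σnom=10.070; wc +0.470/-0.470 → slack +0.759/-0.800; half-tol=0.470, Σhalf²=0.316690
  +C: nom +26.180 → Σnom=36.250; wc +0.340/-0.250 → slack +1.099/-1.050; half-tol=0.295, Σhalf²=0.403715
  -D: nom -24.850 → Σnom=11.400; wc +0.177/-0.177 → slack +1.276/-1.227; half-tol=0.177, Σhalf²=0.435044
  +E: nom +3.550 → Σnom=14.950; wc +0.483/-0.182 → slack +1.759/-1.409; half-tol=0.333, Σhalf²=0.545600
  -F: nom -38.200 → Σnom=-23.250; wc +0.017/-0.460 → slack +1.776/-1.869; half-tol=0.239, Σhalf²=0.602483
  +G: nom +27.600 → Σnom=4.350; wc +0.472/-0.080 → slack +2.248/-1.949; half-tol=0.276, Σhalf²=0.678659
  +H: nom +6.800 → Σnom=11.150; wc +0.070/-0.070 → slack +2.318/-2.019; half-tol=0.070, Σhalf²=0.683559
Nominal = 11.150. Worst-case = [11.150 - 2.019, 11.150 + 2.318] = [9.131, 13.468]. RSS = √0.683559 = 0.827.

nominal=11.150 wc=[9.131,13.468] rss=0.827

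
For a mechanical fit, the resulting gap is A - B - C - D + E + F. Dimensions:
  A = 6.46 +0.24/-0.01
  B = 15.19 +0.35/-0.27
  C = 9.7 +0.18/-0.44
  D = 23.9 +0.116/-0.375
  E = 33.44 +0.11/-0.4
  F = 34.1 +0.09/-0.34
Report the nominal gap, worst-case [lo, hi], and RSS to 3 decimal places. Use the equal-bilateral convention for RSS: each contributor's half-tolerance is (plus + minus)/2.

Stack each dimension's contribution:
  +A: nom +6.460 → Σnom=6.460; wc +0.240/-0.010 → slack +0.240/-0.010; half-tol=0.125, Σhalf²=0.015625
  -B: nom -15.190 → Σnom=-8.730; wc +0.270/-0.350 → slack +0.510/-0.360; half-tol=0.310, Σhalf²=0.111725
  -C: nom -9.700 → Σnom=-18.430; wc +0.440/-0.180 → slack +0.950/-0.540; half-tol=0.310, Σhalf²=0.207825
  -D: nom -23.900 → Σnom=-42.330; wc +0.375/-0.116 → slack +1.325/-0.656; half-tol=0.245, Σhalf²=0.268095
  +E: nom +33.440 → Σnom=-8.890; wc +0.110/-0.400 → slack +1.435/-1.056; half-tol=0.255, Σhalf²=0.333120
  +F: nom +34.100 → Σnom=25.210; wc +0.090/-0.340 → slack +1.525/-1.396; half-tol=0.215, Σhalf²=0.379345
Nominal = 25.210. Worst-case = [25.210 - 1.396, 25.210 + 1.525] = [23.814, 26.735]. RSS = √0.379345 = 0.616.

nominal=25.210 wc=[23.814,26.735] rss=0.616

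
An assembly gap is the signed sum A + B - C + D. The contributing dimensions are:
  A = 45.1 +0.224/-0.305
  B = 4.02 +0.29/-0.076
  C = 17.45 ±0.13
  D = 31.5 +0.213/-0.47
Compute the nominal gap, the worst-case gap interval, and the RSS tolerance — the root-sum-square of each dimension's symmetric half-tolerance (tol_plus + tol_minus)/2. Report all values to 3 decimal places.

nominal=63.170 wc=[62.189,64.027] rss=0.487

Stack each dimension's contribution:
  +A: nom +45.100 → Σnom=45.100; wc +0.224/-0.305 → slack +0.224/-0.305; half-tol=0.265, Σhalf²=0.069960
  +B: nom +4.020 → Σnom=49.120; wc +0.290/-0.076 → slack +0.514/-0.381; half-tol=0.183, Σhalf²=0.103449
  -C: nom -17.450 → Σnom=31.670; wc +0.130/-0.130 → slack +0.644/-0.511; half-tol=0.130, Σhalf²=0.120349
  +D: nom +31.500 → Σnom=63.170; wc +0.213/-0.470 → slack +0.857/-0.981; half-tol=0.341, Σhalf²=0.236971
Nominal = 63.170. Worst-case = [63.170 - 0.981, 63.170 + 0.857] = [62.189, 64.027]. RSS = √0.236971 = 0.487.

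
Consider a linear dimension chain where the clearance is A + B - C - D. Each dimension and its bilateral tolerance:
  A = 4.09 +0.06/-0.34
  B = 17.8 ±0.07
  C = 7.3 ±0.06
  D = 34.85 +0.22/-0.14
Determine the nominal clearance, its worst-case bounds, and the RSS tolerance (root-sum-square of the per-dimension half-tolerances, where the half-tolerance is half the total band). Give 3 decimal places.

Stack each dimension's contribution:
  +A: nom +4.090 → Σnom=4.090; wc +0.060/-0.340 → slack +0.060/-0.340; half-tol=0.200, Σhalf²=0.040000
  +B: nom +17.800 → Σnom=21.890; wc +0.070/-0.070 → slack +0.130/-0.410; half-tol=0.070, Σhalf²=0.044900
  -C: nom -7.300 → Σnom=14.590; wc +0.060/-0.060 → slack +0.190/-0.470; half-tol=0.060, Σhalf²=0.048500
  -D: nom -34.850 → Σnom=-20.260; wc +0.140/-0.220 → slack +0.330/-0.690; half-tol=0.180, Σhalf²=0.080900
Nominal = -20.260. Worst-case = [-20.260 - 0.690, -20.260 + 0.330] = [-20.950, -19.930]. RSS = √0.080900 = 0.284.

nominal=-20.260 wc=[-20.950,-19.930] rss=0.284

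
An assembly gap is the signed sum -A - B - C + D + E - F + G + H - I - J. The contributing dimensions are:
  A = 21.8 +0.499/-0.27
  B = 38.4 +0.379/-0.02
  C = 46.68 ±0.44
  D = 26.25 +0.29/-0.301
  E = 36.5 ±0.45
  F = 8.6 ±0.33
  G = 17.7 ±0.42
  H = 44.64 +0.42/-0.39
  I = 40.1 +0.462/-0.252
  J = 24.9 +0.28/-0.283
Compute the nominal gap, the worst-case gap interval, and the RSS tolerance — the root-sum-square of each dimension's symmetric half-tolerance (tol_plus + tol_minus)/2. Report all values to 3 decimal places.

nominal=-55.390 wc=[-59.341,-52.215] rss=1.152

Stack each dimension's contribution:
  -A: nom -21.800 → Σnom=-21.800; wc +0.270/-0.499 → slack +0.270/-0.499; half-tol=0.385, Σhalf²=0.147840
  -B: nom -38.400 → Σnom=-60.200; wc +0.020/-0.379 → slack +0.290/-0.878; half-tol=0.200, Σhalf²=0.187641
  -C: nom -46.680 → Σnom=-106.880; wc +0.440/-0.440 → slack +0.730/-1.318; half-tol=0.440, Σhalf²=0.381240
  +D: nom +26.250 → Σnom=-80.630; wc +0.290/-0.301 → slack +1.020/-1.619; half-tol=0.295, Σhalf²=0.468561
  +E: nom +36.500 → Σnom=-44.130; wc +0.450/-0.450 → slack +1.470/-2.069; half-tol=0.450, Σhalf²=0.671061
  -F: nom -8.600 → Σnom=-52.730; wc +0.330/-0.330 → slack +1.800/-2.399; half-tol=0.330, Σhalf²=0.779961
  +G: nom +17.700 → Σnom=-35.030; wc +0.420/-0.420 → slack +2.220/-2.819; half-tol=0.420, Σhalf²=0.956361
  +H: nom +44.640 → Σnom=9.610; wc +0.420/-0.390 → slack +2.640/-3.209; half-tol=0.405, Σhalf²=1.120386
  -I: nom -40.100 → Σnom=-30.490; wc +0.252/-0.462 → slack +2.892/-3.671; half-tol=0.357, Σhalf²=1.247835
  -J: nom -24.900 → Σnom=-55.390; wc +0.283/-0.280 → slack +3.175/-3.951; half-tol=0.281, Σhalf²=1.327077
Nominal = -55.390. Worst-case = [-55.390 - 3.951, -55.390 + 3.175] = [-59.341, -52.215]. RSS = √1.327077 = 1.152.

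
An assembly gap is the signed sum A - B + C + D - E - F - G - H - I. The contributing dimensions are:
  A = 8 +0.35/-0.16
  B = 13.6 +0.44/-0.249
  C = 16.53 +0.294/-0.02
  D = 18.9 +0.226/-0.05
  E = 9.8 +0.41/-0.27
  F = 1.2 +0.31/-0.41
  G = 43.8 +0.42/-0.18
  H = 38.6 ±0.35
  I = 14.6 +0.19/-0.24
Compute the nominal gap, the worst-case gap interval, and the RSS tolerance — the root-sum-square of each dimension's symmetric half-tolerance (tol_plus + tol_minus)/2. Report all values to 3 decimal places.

nominal=-78.170 wc=[-80.520,-75.601] rss=0.855

Stack each dimension's contribution:
  +A: nom +8.000 → Σnom=8.000; wc +0.350/-0.160 → slack +0.350/-0.160; half-tol=0.255, Σhalf²=0.065025
  -B: nom -13.600 → Σnom=-5.600; wc +0.249/-0.440 → slack +0.599/-0.600; half-tol=0.345, Σhalf²=0.183705
  +C: nom +16.530 → Σnom=10.930; wc +0.294/-0.020 → slack +0.893/-0.620; half-tol=0.157, Σhalf²=0.208354
  +D: nom +18.900 → Σnom=29.830; wc +0.226/-0.050 → slack +1.119/-0.670; half-tol=0.138, Σhalf²=0.227398
  -E: nom -9.800 → Σnom=20.030; wc +0.270/-0.410 → slack +1.389/-1.080; half-tol=0.340, Σhalf²=0.342998
  -F: nom -1.200 → Σnom=18.830; wc +0.410/-0.310 → slack +1.799/-1.390; half-tol=0.360, Σhalf²=0.472598
  -G: nom -43.800 → Σnom=-24.970; wc +0.180/-0.420 → slack +1.979/-1.810; half-tol=0.300, Σhalf²=0.562598
  -H: nom -38.600 → Σnom=-63.570; wc +0.350/-0.350 → slack +2.329/-2.160; half-tol=0.350, Σhalf²=0.685098
  -I: nom -14.600 → Σnom=-78.170; wc +0.240/-0.190 → slack +2.569/-2.350; half-tol=0.215, Σhalf²=0.731323
Nominal = -78.170. Worst-case = [-78.170 - 2.350, -78.170 + 2.569] = [-80.520, -75.601]. RSS = √0.731323 = 0.855.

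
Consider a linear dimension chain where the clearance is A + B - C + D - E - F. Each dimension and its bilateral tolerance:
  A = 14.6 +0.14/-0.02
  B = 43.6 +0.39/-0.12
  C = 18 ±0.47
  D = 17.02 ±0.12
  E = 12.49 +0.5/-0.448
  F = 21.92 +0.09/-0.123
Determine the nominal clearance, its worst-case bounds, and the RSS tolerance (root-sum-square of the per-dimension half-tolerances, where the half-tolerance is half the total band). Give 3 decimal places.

nominal=22.810 wc=[21.490,24.501] rss=0.737

Stack each dimension's contribution:
  +A: nom +14.600 → Σnom=14.600; wc +0.140/-0.020 → slack +0.140/-0.020; half-tol=0.080, Σhalf²=0.006400
  +B: nom +43.600 → Σnom=58.200; wc +0.390/-0.120 → slack +0.530/-0.140; half-tol=0.255, Σhalf²=0.071425
  -C: nom -18.000 → Σnom=40.200; wc +0.470/-0.470 → slack +1.000/-0.610; half-tol=0.470, Σhalf²=0.292325
  +D: nom +17.020 → Σnom=57.220; wc +0.120/-0.120 → slack +1.120/-0.730; half-tol=0.120, Σhalf²=0.306725
  -E: nom -12.490 → Σnom=44.730; wc +0.448/-0.500 → slack +1.568/-1.230; half-tol=0.474, Σhalf²=0.531401
  -F: nom -21.920 → Σnom=22.810; wc +0.123/-0.090 → slack +1.691/-1.320; half-tol=0.106, Σhalf²=0.542743
Nominal = 22.810. Worst-case = [22.810 - 1.320, 22.810 + 1.691] = [21.490, 24.501]. RSS = √0.542743 = 0.737.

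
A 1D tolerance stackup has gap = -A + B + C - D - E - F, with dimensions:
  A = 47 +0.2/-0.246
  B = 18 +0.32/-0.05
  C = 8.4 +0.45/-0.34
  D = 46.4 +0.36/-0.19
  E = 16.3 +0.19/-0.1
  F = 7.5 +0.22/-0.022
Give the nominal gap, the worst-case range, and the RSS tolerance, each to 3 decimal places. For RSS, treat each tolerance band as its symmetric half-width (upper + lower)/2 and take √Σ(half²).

nominal=-90.800 wc=[-92.160,-89.472] rss=0.593

Stack each dimension's contribution:
  -A: nom -47.000 → Σnom=-47.000; wc +0.246/-0.200 → slack +0.246/-0.200; half-tol=0.223, Σhalf²=0.049729
  +B: nom +18.000 → Σnom=-29.000; wc +0.320/-0.050 → slack +0.566/-0.250; half-tol=0.185, Σhalf²=0.083954
  +C: nom +8.400 → Σnom=-20.600; wc +0.450/-0.340 → slack +1.016/-0.590; half-tol=0.395, Σhalf²=0.239979
  -D: nom -46.400 → Σnom=-67.000; wc +0.190/-0.360 → slack +1.206/-0.950; half-tol=0.275, Σhalf²=0.315604
  -E: nom -16.300 → Σnom=-83.300; wc +0.100/-0.190 → slack +1.306/-1.140; half-tol=0.145, Σhalf²=0.336629
  -F: nom -7.500 → Σnom=-90.800; wc +0.022/-0.220 → slack +1.328/-1.360; half-tol=0.121, Σhalf²=0.351270
Nominal = -90.800. Worst-case = [-90.800 - 1.360, -90.800 + 1.328] = [-92.160, -89.472]. RSS = √0.351270 = 0.593.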